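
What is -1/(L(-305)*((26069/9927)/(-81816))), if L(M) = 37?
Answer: 812187432/964553 ≈ 842.04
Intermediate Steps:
-1/(L(-305)*((26069/9927)/(-81816))) = -1/(37*((26069/9927)/(-81816))) = -1/(37*((26069*(1/9927))*(-1/81816))) = -1/(37*((26069/9927)*(-1/81816))) = -1/(37*(-26069/812187432)) = -(-812187432)/(37*26069) = -1*(-812187432/964553) = 812187432/964553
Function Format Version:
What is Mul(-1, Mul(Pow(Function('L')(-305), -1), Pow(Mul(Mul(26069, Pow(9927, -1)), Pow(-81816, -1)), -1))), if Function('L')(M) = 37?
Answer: Rational(812187432, 964553) ≈ 842.04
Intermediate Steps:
Mul(-1, Mul(Pow(Function('L')(-305), -1), Pow(Mul(Mul(26069, Pow(9927, -1)), Pow(-81816, -1)), -1))) = Mul(-1, Mul(Pow(37, -1), Pow(Mul(Mul(26069, Pow(9927, -1)), Pow(-81816, -1)), -1))) = Mul(-1, Mul(Rational(1, 37), Pow(Mul(Mul(26069, Rational(1, 9927)), Rational(-1, 81816)), -1))) = Mul(-1, Mul(Rational(1, 37), Pow(Mul(Rational(26069, 9927), Rational(-1, 81816)), -1))) = Mul(-1, Mul(Rational(1, 37), Pow(Rational(-26069, 812187432), -1))) = Mul(-1, Mul(Rational(1, 37), Rational(-812187432, 26069))) = Mul(-1, Rational(-812187432, 964553)) = Rational(812187432, 964553)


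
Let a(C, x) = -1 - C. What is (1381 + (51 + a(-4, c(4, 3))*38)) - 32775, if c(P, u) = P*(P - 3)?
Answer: -31229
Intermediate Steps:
c(P, u) = P*(-3 + P)
(1381 + (51 + a(-4, c(4, 3))*38)) - 32775 = (1381 + (51 + (-1 - 1*(-4))*38)) - 32775 = (1381 + (51 + (-1 + 4)*38)) - 32775 = (1381 + (51 + 3*38)) - 32775 = (1381 + (51 + 114)) - 32775 = (1381 + 165) - 32775 = 1546 - 32775 = -31229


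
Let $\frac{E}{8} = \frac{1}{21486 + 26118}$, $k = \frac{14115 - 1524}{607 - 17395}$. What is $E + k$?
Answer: $- \frac{35695}{47604} \approx -0.74983$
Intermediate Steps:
$k = - \frac{3}{4}$ ($k = \frac{14115 + \left(-5738 + 4214\right)}{-16788} = \left(14115 - 1524\right) \left(- \frac{1}{16788}\right) = 12591 \left(- \frac{1}{16788}\right) = - \frac{3}{4} \approx -0.75$)
$E = \frac{2}{11901}$ ($E = \frac{8}{21486 + 26118} = \frac{8}{47604} = 8 \cdot \frac{1}{47604} = \frac{2}{11901} \approx 0.00016805$)
$E + k = \frac{2}{11901} - \frac{3}{4} = - \frac{35695}{47604}$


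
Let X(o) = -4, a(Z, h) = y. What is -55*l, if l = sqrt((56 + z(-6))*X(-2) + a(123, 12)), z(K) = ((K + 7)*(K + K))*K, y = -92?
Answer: -110*I*sqrt(151) ≈ -1351.7*I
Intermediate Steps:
a(Z, h) = -92
z(K) = 2*K**2*(7 + K) (z(K) = ((7 + K)*(2*K))*K = (2*K*(7 + K))*K = 2*K**2*(7 + K))
l = 2*I*sqrt(151) (l = sqrt((56 + 2*(-6)**2*(7 - 6))*(-4) - 92) = sqrt((56 + 2*36*1)*(-4) - 92) = sqrt((56 + 72)*(-4) - 92) = sqrt(128*(-4) - 92) = sqrt(-512 - 92) = sqrt(-604) = 2*I*sqrt(151) ≈ 24.576*I)
-55*l = -110*I*sqrt(151)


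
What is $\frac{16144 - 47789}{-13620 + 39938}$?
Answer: $- \frac{31645}{26318} \approx -1.2024$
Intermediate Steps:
$\frac{16144 - 47789}{-13620 + 39938} = - \frac{31645}{26318}$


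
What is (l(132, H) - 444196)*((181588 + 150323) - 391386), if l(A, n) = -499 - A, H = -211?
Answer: 26456085825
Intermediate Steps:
(l(132, H) - 444196)*((181588 + 150323) - 391386) = ((-499 - 1*132) - 444196)*((181588 + 150323) - 391386) = ((-499 - 132) - 444196)*(331911 - 391386) = (-631 - 444196)*(-59475) = -444827*(-59475) = 26456085825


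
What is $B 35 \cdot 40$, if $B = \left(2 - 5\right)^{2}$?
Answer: $12600$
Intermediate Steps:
$B = 9$ ($B = \left(-3\right)^{2} = 9$)
$B 35 \cdot 40 = 9 \cdot 35 \cdot 40 = 315 \cdot 40 = 12600$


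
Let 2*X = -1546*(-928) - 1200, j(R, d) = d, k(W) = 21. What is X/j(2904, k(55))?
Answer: 102392/3 ≈ 34131.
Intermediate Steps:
X = 716744 (X = (-1546*(-928) - 1200)/2 = (1434688 - 1200)/2 = (1/2)*1433488 = 716744)
X/j(2904, k(55)) = 716744/21 = 716744*(1/21) = 102392/3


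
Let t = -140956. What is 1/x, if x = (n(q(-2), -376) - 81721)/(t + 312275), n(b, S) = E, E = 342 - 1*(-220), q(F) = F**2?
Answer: -171319/81159 ≈ -2.1109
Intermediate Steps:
E = 562 (E = 342 + 220 = 562)
n(b, S) = 562
x = -81159/171319 (x = (562 - 81721)/(-140956 + 312275) = -81159/171319 ≈ -0.47373)
1/x = 1/(-81159/171319) = -171319/81159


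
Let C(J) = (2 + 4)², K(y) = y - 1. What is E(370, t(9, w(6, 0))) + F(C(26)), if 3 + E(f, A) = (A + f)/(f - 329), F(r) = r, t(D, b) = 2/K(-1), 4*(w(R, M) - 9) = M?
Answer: 42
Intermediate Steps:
K(y) = -1 + y
w(R, M) = 9 + M/4
t(D, b) = -1 (t(D, b) = 2/(-1 - 1) = 2/(-2) = 2*(-½) = -1)
C(J) = 36 (C(J) = 6² = 36)
E(f, A) = -3 + (A + f)/(-329 + f) (E(f, A) = -3 + (A + f)/(f - 329) = -3 + (A + f)/(-329 + f))
E(370, t(9, w(6, 0))) + F(C(26)) = (987 - 1 - 2*370)/(-329 + 370) + 36 = (987 - 1 - 740)/41 + 36 = (1/41)*246 + 36 = 6 + 36 = 42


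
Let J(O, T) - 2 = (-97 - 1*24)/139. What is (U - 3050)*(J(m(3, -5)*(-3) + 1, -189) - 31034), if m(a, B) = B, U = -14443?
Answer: 75457262517/139 ≈ 5.4286e+8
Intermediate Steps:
J(O, T) = 157/139 (J(O, T) = 2 + (-97 - 1*24)/139 = 2 + (-97 - 24)*(1/139) = 2 - 121*1/139 = 2 - 121/139 = 157/139)
(U - 3050)*(J(m(3, -5)*(-3) + 1, -189) - 31034) = (-14443 - 3050)*(157/139 - 31034) = -17493*(-4313569/139) = 75457262517/139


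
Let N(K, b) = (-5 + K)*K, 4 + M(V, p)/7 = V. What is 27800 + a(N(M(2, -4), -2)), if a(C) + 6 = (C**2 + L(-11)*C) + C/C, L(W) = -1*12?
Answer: 95359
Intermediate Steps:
M(V, p) = -28 + 7*V
N(K, b) = K*(-5 + K)
L(W) = -12
a(C) = -5 + C**2 - 12*C (a(C) = -6 + ((C**2 - 12*C) + C/C) = -6 + ((C**2 - 12*C) + 1) = -6 + (1 + C**2 - 12*C) = -5 + C**2 - 12*C)
27800 + a(N(M(2, -4), -2)) = 27800 + (-5 + ((-28 + 7*2)*(-5 + (-28 + 7*2)))**2 - 12*(-28 + 7*2)*(-5 + (-28 + 7*2))) = 27800 + (-5 + ((-28 + 14)*(-5 + (-28 + 14)))**2 - 12*(-28 + 14)*(-5 + (-28 + 14))) = 27800 + (-5 + (-14*(-5 - 14))**2 - (-168)*(-5 - 14)) = 27800 + (-5 + (-14*(-19))**2 - (-168)*(-19)) = 27800 + (-5 + 266**2 - 12*266) = 27800 + (-5 + 70756 - 3192) = 27800 + 67559 = 95359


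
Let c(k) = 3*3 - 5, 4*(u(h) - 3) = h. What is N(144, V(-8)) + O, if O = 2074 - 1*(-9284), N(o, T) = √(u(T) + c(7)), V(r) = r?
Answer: 11358 + √5 ≈ 11360.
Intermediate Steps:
u(h) = 3 + h/4
c(k) = 4 (c(k) = 9 - 5 = 4)
N(o, T) = √(7 + T/4) (N(o, T) = √((3 + T/4) + 4) = √(7 + T/4))
O = 11358 (O = 2074 + 9284 = 11358)
N(144, V(-8)) + O = √(28 - 8)/2 + 11358 = √20/2 + 11358 = (2*√5)/2 + 11358 = √5 + 11358 = 11358 + √5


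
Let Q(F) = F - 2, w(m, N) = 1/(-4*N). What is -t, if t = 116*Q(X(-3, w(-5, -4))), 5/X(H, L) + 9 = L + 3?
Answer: 6264/19 ≈ 329.68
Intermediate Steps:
w(m, N) = -1/(4*N)
X(H, L) = 5/(-6 + L) (X(H, L) = 5/(-9 + (L + 3)) = 5/(-9 + (3 + L)) = 5/(-6 + L))
Q(F) = -2 + F
t = -6264/19 (t = 116*(-2 + 5/(-6 - 1/4/(-4))) = 116*(-2 + 5/(-6 - 1/4*(-1/4))) = 116*(-2 + 5/(-6 + 1/16)) = 116*(-2 + 5/(-95/16)) = 116*(-2 + 5*(-16/95)) = 116*(-2 - 16/19) = 116*(-54/19) = -6264/19 ≈ -329.68)
-t = -1*(-6264/19) = 6264/19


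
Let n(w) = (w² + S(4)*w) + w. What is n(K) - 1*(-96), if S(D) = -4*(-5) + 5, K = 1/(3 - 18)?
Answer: 21211/225 ≈ 94.271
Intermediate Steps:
K = -1/15 (K = 1/(-15) = -1/15 ≈ -0.066667)
S(D) = 25 (S(D) = 20 + 5 = 25)
n(w) = w² + 26*w (n(w) = (w² + 25*w) + w = w² + 26*w)
n(K) - 1*(-96) = -(26 - 1/15)/15 - 1*(-96) = -1/15*389/15 + 96 = -389/225 + 96 = 21211/225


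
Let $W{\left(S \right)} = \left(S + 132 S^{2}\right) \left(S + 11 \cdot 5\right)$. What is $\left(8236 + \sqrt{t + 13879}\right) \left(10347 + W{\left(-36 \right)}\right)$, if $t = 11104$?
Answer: $26849615316 + 3260031 \sqrt{24983} \approx 2.7365 \cdot 10^{10}$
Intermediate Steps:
$W{\left(S \right)} = \left(55 + S\right) \left(S + 132 S^{2}\right)$ ($W{\left(S \right)} = \left(S + 132 S^{2}\right) \left(S + 55\right) = \left(S + 132 S^{2}\right) \left(55 + S\right) = \left(55 + S\right) \left(S + 132 S^{2}\right)$)
$\left(8236 + \sqrt{t + 13879}\right) \left(10347 + W{\left(-36 \right)}\right) = \left(8236 + \sqrt{11104 + 13879}\right) \left(10347 - 36 \left(55 + 132 \left(-36\right)^{2} + 7261 \left(-36\right)\right)\right) = \left(8236 + \sqrt{24983}\right) \left(10347 - 36 \left(55 + 132 \cdot 1296 - 261396\right)\right) = \left(8236 + \sqrt{24983}\right) \left(10347 - 36 \left(55 + 171072 - 261396\right)\right) = \left(8236 + \sqrt{24983}\right) \left(10347 - -3249684\right) = \left(8236 + \sqrt{24983}\right) \left(10347 + 3249684\right) = \left(8236 + \sqrt{24983}\right) 3260031 = 26849615316 + 3260031 \sqrt{24983}$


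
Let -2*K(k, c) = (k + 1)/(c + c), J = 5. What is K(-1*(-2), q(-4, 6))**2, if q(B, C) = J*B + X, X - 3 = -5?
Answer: 9/7744 ≈ 0.0011622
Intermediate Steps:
X = -2 (X = 3 - 5 = -2)
q(B, C) = -2 + 5*B (q(B, C) = 5*B - 2 = -2 + 5*B)
K(k, c) = -(1 + k)/(4*c) (K(k, c) = -(k + 1)/(2*(c + c)) = -(1 + k)/(2*(2*c)) = -(1 + k)*1/(2*c)/2 = -(1 + k)/(4*c))
K(-1*(-2), q(-4, 6))**2 = ((-1 - (-1)*(-2))/(4*(-2 + 5*(-4))))**2 = ((-1 - 1*2)/(4*(-2 - 20)))**2 = ((1/4)*(-1 - 2)/(-22))**2 = ((1/4)*(-1/22)*(-3))**2 = (3/88)**2 = 9/7744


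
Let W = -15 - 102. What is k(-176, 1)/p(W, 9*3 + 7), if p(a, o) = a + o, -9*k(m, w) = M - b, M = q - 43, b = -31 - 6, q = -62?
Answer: -68/747 ≈ -0.091031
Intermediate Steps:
b = -37
M = -105 (M = -62 - 43 = -105)
k(m, w) = 68/9 (k(m, w) = -(-105 - 1*(-37))/9 = -(-105 + 37)/9 = -⅑*(-68) = 68/9)
W = -117
k(-176, 1)/p(W, 9*3 + 7) = 68/(9*(-117 + (9*3 + 7))) = 68/(9*(-117 + (27 + 7))) = 68/(9*(-117 + 34)) = (68/9)/(-83) = (68/9)*(-1/83) = -68/747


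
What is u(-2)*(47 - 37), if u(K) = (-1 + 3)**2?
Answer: 40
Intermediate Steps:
u(K) = 4 (u(K) = 2**2 = 4)
u(-2)*(47 - 37) = 4*(47 - 37) = 4*10 = 40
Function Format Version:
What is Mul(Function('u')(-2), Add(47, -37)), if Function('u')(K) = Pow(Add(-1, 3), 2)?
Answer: 40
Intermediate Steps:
Function('u')(K) = 4 (Function('u')(K) = Pow(2, 2) = 4)
Mul(Function('u')(-2), Add(47, -37)) = Mul(4, Add(47, -37)) = Mul(4, 10) = 40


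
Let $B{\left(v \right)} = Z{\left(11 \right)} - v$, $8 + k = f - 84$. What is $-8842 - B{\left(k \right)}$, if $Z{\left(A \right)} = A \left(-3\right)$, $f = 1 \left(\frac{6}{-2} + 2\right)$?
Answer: $-8902$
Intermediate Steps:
$f = -1$ ($f = 1 \left(6 \left(- \frac{1}{2}\right) + 2\right) = 1 \left(-3 + 2\right) = 1 \left(-1\right) = -1$)
$Z{\left(A \right)} = - 3 A$
$k = -93$ ($k = -8 - 85 = -93$)
$B{\left(v \right)} = -33 - v$ ($B{\left(v \right)} = \left(-3\right) 11 - v = -33 - v$)
$-8842 - B{\left(k \right)} = -8842 - \left(-33 - -93\right) = -8842 - \left(-33 + 93\right) = -8842 - 60 = -8902$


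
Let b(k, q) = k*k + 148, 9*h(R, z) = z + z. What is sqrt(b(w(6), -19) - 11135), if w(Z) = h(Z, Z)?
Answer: I*sqrt(98867)/3 ≈ 104.81*I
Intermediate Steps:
h(R, z) = 2*z/9 (h(R, z) = (z + z)/9 = (2*z)/9 = 2*z/9)
w(Z) = 2*Z/9
b(k, q) = 148 + k**2 (b(k, q) = k**2 + 148 = 148 + k**2)
sqrt(b(w(6), -19) - 11135) = sqrt((148 + ((2/9)*6)**2) - 11135) = sqrt((148 + (4/3)**2) - 11135) = sqrt((148 + 16/9) - 11135) = sqrt(1348/9 - 11135) = sqrt(-98867/9) = I*sqrt(98867)/3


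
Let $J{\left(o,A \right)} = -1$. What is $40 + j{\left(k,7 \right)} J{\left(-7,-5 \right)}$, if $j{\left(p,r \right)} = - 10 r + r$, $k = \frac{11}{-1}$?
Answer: $103$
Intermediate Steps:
$k = -11$ ($k = 11 \left(-1\right) = -11$)
$j{\left(p,r \right)} = - 9 r$
$40 + j{\left(k,7 \right)} J{\left(-7,-5 \right)} = 40 + \left(-9\right) 7 \left(-1\right) = 40 - -63 = 40 + 63 = 103$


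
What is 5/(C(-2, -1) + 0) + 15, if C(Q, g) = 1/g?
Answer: 10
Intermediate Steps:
C(Q, g) = 1/g
5/(C(-2, -1) + 0) + 15 = 5/(1/(-1) + 0) + 15 = 5/(-1 + 0) + 15 = 5/(-1) + 15 = -1*5 + 15 = -5 + 15 = 10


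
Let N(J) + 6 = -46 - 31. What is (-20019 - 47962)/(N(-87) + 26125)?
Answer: -67981/26042 ≈ -2.6104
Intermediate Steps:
N(J) = -83 (N(J) = -6 + (-46 - 31) = -6 - 77 = -83)
(-20019 - 47962)/(N(-87) + 26125) = (-20019 - 47962)/(-83 + 26125) = -67981/26042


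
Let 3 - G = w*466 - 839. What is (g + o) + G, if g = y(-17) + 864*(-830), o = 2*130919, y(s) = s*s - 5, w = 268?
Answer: -579044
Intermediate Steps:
y(s) = -5 + s² (y(s) = s² - 5 = -5 + s²)
G = -124046 (G = 3 - (268*466 - 839) = 3 - (124888 - 839) = 3 - 1*124049 = 3 - 124049 = -124046)
o = 261838
g = -716836 (g = (-5 + (-17)²) + 864*(-830) = (-5 + 289) - 717120 = 284 - 717120 = -716836)
(g + o) + G = (-716836 + 261838) - 124046 = -454998 - 124046 = -579044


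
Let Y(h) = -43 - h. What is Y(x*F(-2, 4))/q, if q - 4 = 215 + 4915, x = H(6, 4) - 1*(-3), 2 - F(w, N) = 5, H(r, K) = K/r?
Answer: -16/2567 ≈ -0.0062330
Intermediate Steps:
F(w, N) = -3 (F(w, N) = 2 - 1*5 = 2 - 5 = -3)
x = 11/3 (x = 4/6 - 1*(-3) = 4*(⅙) + 3 = ⅔ + 3 = 11/3 ≈ 3.6667)
q = 5134 (q = 4 + (215 + 4915) = 4 + 5130 = 5134)
Y(x*F(-2, 4))/q = (-43 - 11*(-3)/3)/5134 = (-43 - 1*(-11))*(1/5134) = (-43 + 11)*(1/5134) = -32*1/5134 = -16/2567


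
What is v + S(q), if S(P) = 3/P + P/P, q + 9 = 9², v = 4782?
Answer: 114793/24 ≈ 4783.0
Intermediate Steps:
q = 72 (q = -9 + 9² = -9 + 81 = 72)
S(P) = 1 + 3/P (S(P) = 3/P + 1 = 1 + 3/P)
v + S(q) = 4782 + (3 + 72)/72 = 4782 + (1/72)*75 = 4782 + 25/24 = 114793/24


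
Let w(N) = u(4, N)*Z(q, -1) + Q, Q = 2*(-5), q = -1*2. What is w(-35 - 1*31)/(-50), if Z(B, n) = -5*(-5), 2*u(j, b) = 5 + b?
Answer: 309/20 ≈ 15.450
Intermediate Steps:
q = -2
u(j, b) = 5/2 + b/2 (u(j, b) = (5 + b)/2 = 5/2 + b/2)
Z(B, n) = 25
Q = -10
w(N) = 105/2 + 25*N/2 (w(N) = (5/2 + N/2)*25 - 10 = (125/2 + 25*N/2) - 10 = 105/2 + 25*N/2)
w(-35 - 1*31)/(-50) = (105/2 + 25*(-35 - 1*31)/2)/(-50) = (105/2 + 25*(-35 - 31)/2)*(-1/50) = (105/2 + (25/2)*(-66))*(-1/50) = (105/2 - 825)*(-1/50) = -1545/2*(-1/50) = 309/20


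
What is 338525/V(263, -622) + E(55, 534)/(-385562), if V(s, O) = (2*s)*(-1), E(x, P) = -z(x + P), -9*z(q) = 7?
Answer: -293675347033/456312627 ≈ -643.58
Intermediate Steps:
z(q) = -7/9 (z(q) = -⅑*7 = -7/9)
E(x, P) = 7/9 (E(x, P) = -1*(-7/9) = 7/9)
V(s, O) = -2*s
338525/V(263, -622) + E(55, 534)/(-385562) = 338525/((-2*263)) + (7/9)/(-385562) = 338525/(-526) + (7/9)*(-1/385562) = 338525*(-1/526) - 7/3470058 = -338525/526 - 7/3470058 = -293675347033/456312627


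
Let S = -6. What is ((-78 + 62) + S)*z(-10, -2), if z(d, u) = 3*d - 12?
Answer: 924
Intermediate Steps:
z(d, u) = -12 + 3*d
((-78 + 62) + S)*z(-10, -2) = ((-78 + 62) - 6)*(-12 + 3*(-10)) = (-16 - 6)*(-12 - 30) = -22*(-42) = 924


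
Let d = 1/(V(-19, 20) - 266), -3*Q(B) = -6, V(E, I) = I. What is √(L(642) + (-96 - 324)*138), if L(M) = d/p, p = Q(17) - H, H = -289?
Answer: I*√33002136758194/23862 ≈ 240.75*I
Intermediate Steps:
Q(B) = 2 (Q(B) = -⅓*(-6) = 2)
p = 291 (p = 2 - 1*(-289) = 2 + 289 = 291)
d = -1/246 (d = 1/(20 - 266) = 1/(-246) = -1/246 ≈ -0.0040650)
L(M) = -1/71586 (L(M) = -1/246/291 = -1/246*1/291 = -1/71586)
√(L(642) + (-96 - 324)*138) = √(-1/71586 + (-96 - 324)*138) = √(-1/71586 - 420*138) = √(-1/71586 - 57960) = √(-4149124561/71586) = I*√33002136758194/23862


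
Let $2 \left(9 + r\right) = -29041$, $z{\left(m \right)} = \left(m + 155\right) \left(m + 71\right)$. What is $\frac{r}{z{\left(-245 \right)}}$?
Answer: $- \frac{29059}{31320} \approx -0.92781$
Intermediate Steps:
$z{\left(m \right)} = \left(71 + m\right) \left(155 + m\right)$ ($z{\left(m \right)} = \left(155 + m\right) \left(71 + m\right) = \left(71 + m\right) \left(155 + m\right)$)
$r = - \frac{29059}{2}$ ($r = -9 + \frac{1}{2} \left(-29041\right) = -9 - \frac{29041}{2} = - \frac{29059}{2} \approx -14530.0$)
$\frac{r}{z{\left(-245 \right)}} = - \frac{29059}{2 \left(11005 + \left(-245\right)^{2} + 226 \left(-245\right)\right)} = - \frac{29059}{2 \left(11005 + 60025 - 55370\right)} = - \frac{29059}{2 \cdot 15660} = \left(- \frac{29059}{2}\right) \frac{1}{15660} = - \frac{29059}{31320}$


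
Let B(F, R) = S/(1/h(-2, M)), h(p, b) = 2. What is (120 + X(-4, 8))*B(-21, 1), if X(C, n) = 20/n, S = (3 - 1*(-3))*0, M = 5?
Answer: 0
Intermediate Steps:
S = 0 (S = (3 + 3)*0 = 6*0 = 0)
B(F, R) = 0 (B(F, R) = 0/(1/2) = 0/(½) = 0*2 = 0)
(120 + X(-4, 8))*B(-21, 1) = (120 + 20/8)*0 = (120 + 20*(⅛))*0 = (120 + 5/2)*0 = (245/2)*0 = 0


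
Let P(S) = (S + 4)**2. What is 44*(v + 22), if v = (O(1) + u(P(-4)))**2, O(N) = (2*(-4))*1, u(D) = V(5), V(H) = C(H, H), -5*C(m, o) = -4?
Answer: 81224/25 ≈ 3249.0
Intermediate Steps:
C(m, o) = 4/5 (C(m, o) = -1/5*(-4) = 4/5)
P(S) = (4 + S)**2
V(H) = 4/5
u(D) = 4/5
O(N) = -8 (O(N) = -8*1 = -8)
v = 1296/25 (v = (-8 + 4/5)**2 = (-36/5)**2 = 1296/25 ≈ 51.840)
44*(v + 22) = 44*(1296/25 + 22) = 44*(1846/25) = 81224/25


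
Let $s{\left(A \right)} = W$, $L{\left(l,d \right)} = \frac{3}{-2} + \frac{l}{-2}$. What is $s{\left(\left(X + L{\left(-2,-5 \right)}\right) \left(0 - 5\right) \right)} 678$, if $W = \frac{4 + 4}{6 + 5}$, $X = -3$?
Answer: $\frac{5424}{11} \approx 493.09$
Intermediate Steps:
$W = \frac{8}{11} \approx 0.72727$
$L{\left(l,d \right)} = - \frac{3}{2} - \frac{l}{2}$ ($L{\left(l,d \right)} = 3 \left(- \frac{1}{2}\right) + l \left(- \frac{1}{2}\right) = - \frac{3}{2} - \frac{l}{2}$)
$s{\left(A \right)} = \frac{8}{11}$
$s{\left(\left(X + L{\left(-2,-5 \right)}\right) \left(0 - 5\right) \right)} 678 = \frac{8}{11} \cdot 678 = \frac{5424}{11}$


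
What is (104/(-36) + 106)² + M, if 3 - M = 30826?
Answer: -1635479/81 ≈ -20191.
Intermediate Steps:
M = -30823 (M = 3 - 1*30826 = 3 - 30826 = -30823)
(104/(-36) + 106)² + M = (104/(-36) + 106)² - 30823 = (104*(-1/36) + 106)² - 30823 = (-26/9 + 106)² - 30823 = (928/9)² - 30823 = 861184/81 - 30823 = -1635479/81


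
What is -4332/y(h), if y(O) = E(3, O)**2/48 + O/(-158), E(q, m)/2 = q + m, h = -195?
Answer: -228152/161857 ≈ -1.4096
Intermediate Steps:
E(q, m) = 2*m + 2*q (E(q, m) = 2*(q + m) = 2*(m + q) = 2*m + 2*q)
y(O) = -O/158 + (6 + 2*O)**2/48 (y(O) = (2*O + 2*3)**2/48 + O/(-158) = (2*O + 6)**2*(1/48) + O*(-1/158) = (6 + 2*O)**2*(1/48) - O/158 = (6 + 2*O)**2/48 - O/158 = -O/158 + (6 + 2*O)**2/48)
-4332/y(h) = -4332/(-1/158*(-195) + (3 - 195)**2/12) = -4332/(195/158 + (1/12)*(-192)**2) = -4332/(195/158 + (1/12)*36864) = -4332/(195/158 + 3072) = -4332/485571/158 = -4332*158/485571 = -228152/161857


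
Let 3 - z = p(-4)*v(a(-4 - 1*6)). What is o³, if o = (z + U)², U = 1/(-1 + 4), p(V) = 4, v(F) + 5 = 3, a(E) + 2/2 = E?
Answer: 1544804416/729 ≈ 2.1191e+6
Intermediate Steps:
a(E) = -1 + E
v(F) = -2 (v(F) = -5 + 3 = -2)
U = ⅓ (U = 1/3 = ⅓ ≈ 0.33333)
z = 11 (z = 3 - 4*(-2) = 3 - 1*(-8) = 3 + 8 = 11)
o = 1156/9 (o = (11 + ⅓)² = (34/3)² = 1156/9 ≈ 128.44)
o³ = (1156/9)³ = 1544804416/729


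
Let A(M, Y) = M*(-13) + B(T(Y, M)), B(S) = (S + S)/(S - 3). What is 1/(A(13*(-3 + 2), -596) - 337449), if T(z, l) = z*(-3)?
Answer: -595/200680408 ≈ -2.9649e-6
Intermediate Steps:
T(z, l) = -3*z
B(S) = 2*S/(-3 + S) (B(S) = (2*S)/(-3 + S) = 2*S/(-3 + S))
A(M, Y) = -13*M - 6*Y/(-3 - 3*Y) (A(M, Y) = M*(-13) + 2*(-3*Y)/(-3 - 3*Y) = -13*M - 6*Y/(-3 - 3*Y))
1/(A(13*(-3 + 2), -596) - 337449) = 1/((2*(-596) - 13*13*(-3 + 2)*(1 - 596))/(1 - 596) - 337449) = 1/((-1192 - 13*13*(-1)*(-595))/(-595) - 337449) = 1/(-(-1192 - 13*(-13)*(-595))/595 - 337449) = 1/(-(-1192 - 100555)/595 - 337449) = 1/(-1/595*(-101747) - 337449) = 1/(101747/595 - 337449) = 1/(-200680408/595) = -595/200680408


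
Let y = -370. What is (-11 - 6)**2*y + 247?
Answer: -106683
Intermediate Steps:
(-11 - 6)**2*y + 247 = (-11 - 6)**2*(-370) + 247 = (-17)**2*(-370) + 247 = 289*(-370) + 247 = -106930 + 247 = -106683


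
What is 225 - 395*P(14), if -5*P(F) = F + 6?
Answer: 1805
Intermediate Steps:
P(F) = -6/5 - F/5 (P(F) = -(F + 6)/5 = -(6 + F)/5 = -6/5 - F/5)
225 - 395*P(14) = 225 - 395*(-6/5 - 1/5*14) = 225 - 395*(-6/5 - 14/5) = 225 - 395*(-4) = 225 + 1580 = 1805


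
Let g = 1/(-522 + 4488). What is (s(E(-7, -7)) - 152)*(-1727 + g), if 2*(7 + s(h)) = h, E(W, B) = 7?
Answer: 2130126391/7932 ≈ 2.6855e+5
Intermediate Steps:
g = 1/3966 ≈ 0.00025214
s(h) = -7 + h/2
(s(E(-7, -7)) - 152)*(-1727 + g) = ((-7 + (½)*7) - 152)*(-1727 + 1/3966) = ((-7 + 7/2) - 152)*(-6849281/3966) = (-7/2 - 152)*(-6849281/3966) = -311/2*(-6849281/3966) = 2130126391/7932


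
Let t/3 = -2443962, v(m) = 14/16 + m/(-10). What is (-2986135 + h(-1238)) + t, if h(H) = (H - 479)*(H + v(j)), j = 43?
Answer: -327459771/40 ≈ -8.1865e+6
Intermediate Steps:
v(m) = 7/8 - m/10 (v(m) = 14*(1/16) + m*(-⅒) = 7/8 - m/10)
t = -7331886 (t = 3*(-2443962) = -7331886)
h(H) = (-479 + H)*(-137/40 + H) (h(H) = (H - 479)*(H + (7/8 - ⅒*43)) = (-479 + H)*(H + (7/8 - 43/10)) = (-479 + H)*(H - 137/40) = (-479 + H)*(-137/40 + H))
(-2986135 + h(-1238)) + t = (-2986135 + (65623/40 + (-1238)² - 19297/40*(-1238))) - 7331886 = (-2986135 + (65623/40 + 1532644 + 11944843/20)) - 7331886 = (-2986135 + 85261069/40) - 7331886 = -34184331/40 - 7331886 = -327459771/40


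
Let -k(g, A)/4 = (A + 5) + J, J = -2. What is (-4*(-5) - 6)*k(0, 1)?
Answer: -224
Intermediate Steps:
k(g, A) = -12 - 4*A (k(g, A) = -4*((A + 5) - 2) = -4*((5 + A) - 2) = -4*(3 + A) = -12 - 4*A)
(-4*(-5) - 6)*k(0, 1) = (-4*(-5) - 6)*(-12 - 4*1) = (20 - 6)*(-12 - 4) = 14*(-16) = -224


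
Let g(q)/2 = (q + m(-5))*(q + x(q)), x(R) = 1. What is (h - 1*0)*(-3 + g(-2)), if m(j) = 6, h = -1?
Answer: 11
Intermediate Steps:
g(q) = 2*(1 + q)*(6 + q) (g(q) = 2*((q + 6)*(q + 1)) = 2*((6 + q)*(1 + q)) = 2*((1 + q)*(6 + q)) = 2*(1 + q)*(6 + q))
(h - 1*0)*(-3 + g(-2)) = (-1 - 1*0)*(-3 + (12 + 2*(-2)**2 + 14*(-2))) = (-1 + 0)*(-3 + (12 + 2*4 - 28)) = -(-3 + (12 + 8 - 28)) = -(-3 - 8) = -1*(-11) = 11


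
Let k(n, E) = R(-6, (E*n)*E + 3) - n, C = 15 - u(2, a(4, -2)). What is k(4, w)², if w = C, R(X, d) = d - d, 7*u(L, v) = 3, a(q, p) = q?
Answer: 16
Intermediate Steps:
u(L, v) = 3/7 (u(L, v) = (⅐)*3 = 3/7)
R(X, d) = 0
C = 102/7 (C = 15 - 1*3/7 = 15 - 3/7 = 102/7 ≈ 14.571)
w = 102/7 ≈ 14.571
k(n, E) = -n (k(n, E) = 0 - n = -n)
k(4, w)² = (-1*4)² = (-4)² = 16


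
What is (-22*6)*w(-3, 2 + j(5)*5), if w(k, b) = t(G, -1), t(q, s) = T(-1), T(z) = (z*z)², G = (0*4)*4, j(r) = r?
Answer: -132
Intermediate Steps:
G = 0 (G = 0*4 = 0)
T(z) = z⁴ (T(z) = (z²)² = z⁴)
t(q, s) = 1 (t(q, s) = (-1)⁴ = 1)
w(k, b) = 1
(-22*6)*w(-3, 2 + j(5)*5) = -22*6*1 = -132*1 = -132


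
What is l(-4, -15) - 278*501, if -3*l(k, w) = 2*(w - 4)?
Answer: -417796/3 ≈ -1.3927e+5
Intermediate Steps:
l(k, w) = 8/3 - 2*w/3 (l(k, w) = -2*(w - 4)/3 = -2*(-4 + w)/3 = -(-8 + 2*w)/3 = 8/3 - 2*w/3)
l(-4, -15) - 278*501 = (8/3 - ⅔*(-15)) - 278*501 = (8/3 + 10) - 139278 = 38/3 - 139278 = -417796/3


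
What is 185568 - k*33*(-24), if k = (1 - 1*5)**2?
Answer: 198240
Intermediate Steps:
k = 16 (k = (1 - 5)**2 = (-4)**2 = 16)
185568 - k*33*(-24) = 185568 - 16*33*(-24) = 185568 - 528*(-24) = 185568 - 1*(-12672) = 185568 + 12672 = 198240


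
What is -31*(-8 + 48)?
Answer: -1240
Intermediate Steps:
-31*(-8 + 48) = -31*40 = -1240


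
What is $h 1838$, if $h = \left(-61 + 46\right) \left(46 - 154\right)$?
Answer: $2977560$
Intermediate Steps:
$h = 1620$ ($h = \left(-15\right) \left(-108\right) = 1620$)
$h 1838 = 1620 \cdot 1838 = 2977560$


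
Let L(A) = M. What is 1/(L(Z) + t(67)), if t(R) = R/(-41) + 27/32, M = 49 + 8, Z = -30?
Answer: 1312/73747 ≈ 0.017791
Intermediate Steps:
M = 57
t(R) = 27/32 - R/41 (t(R) = R*(-1/41) + 27*(1/32) = -R/41 + 27/32 = 27/32 - R/41)
L(A) = 57
1/(L(Z) + t(67)) = 1/(57 + (27/32 - 1/41*67)) = 1/(57 + (27/32 - 67/41)) = 1/(57 - 1037/1312) = 1/(73747/1312) = 1312/73747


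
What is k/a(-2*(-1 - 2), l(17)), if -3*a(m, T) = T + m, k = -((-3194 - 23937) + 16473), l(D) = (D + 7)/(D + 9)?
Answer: -69277/15 ≈ -4618.5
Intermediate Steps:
l(D) = (7 + D)/(9 + D)
k = 10658 (k = -(-27131 + 16473) = -1*(-10658) = 10658)
a(m, T) = -T/3 - m/3 (a(m, T) = -(T + m)/3 = -T/3 - m/3)
k/a(-2*(-1 - 2), l(17)) = 10658/(-(7 + 17)/(3*(9 + 17)) - (-2)*(-1 - 2)/3) = 10658/(-24/(3*26) - (-2)*(-3)/3) = 10658/(-24/78 - ⅓*6) = 10658/(-⅓*12/13 - 2) = 10658/(-4/13 - 2) = 10658/(-30/13) = 10658*(-13/30) = -69277/15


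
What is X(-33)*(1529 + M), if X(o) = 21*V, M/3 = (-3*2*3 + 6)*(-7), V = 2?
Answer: 74802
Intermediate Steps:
M = 252 (M = 3*((-3*2*3 + 6)*(-7)) = 3*((-6*3 + 6)*(-7)) = 3*((-18 + 6)*(-7)) = 3*(-12*(-7)) = 3*84 = 252)
X(o) = 42 (X(o) = 21*2 = 42)
X(-33)*(1529 + M) = 42*(1529 + 252) = 42*1781 = 74802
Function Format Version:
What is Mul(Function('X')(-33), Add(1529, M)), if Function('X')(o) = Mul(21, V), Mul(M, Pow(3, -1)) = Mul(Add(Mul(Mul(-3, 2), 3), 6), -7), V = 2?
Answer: 74802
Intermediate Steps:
M = 252 (M = Mul(3, Mul(Add(Mul(Mul(-3, 2), 3), 6), -7)) = Mul(3, Mul(Add(Mul(-6, 3), 6), -7)) = Mul(3, Mul(Add(-18, 6), -7)) = Mul(3, Mul(-12, -7)) = Mul(3, 84) = 252)
Function('X')(o) = 42 (Function('X')(o) = Mul(21, 2) = 42)
Mul(Function('X')(-33), Add(1529, M)) = Mul(42, Add(1529, 252)) = Mul(42, 1781) = 74802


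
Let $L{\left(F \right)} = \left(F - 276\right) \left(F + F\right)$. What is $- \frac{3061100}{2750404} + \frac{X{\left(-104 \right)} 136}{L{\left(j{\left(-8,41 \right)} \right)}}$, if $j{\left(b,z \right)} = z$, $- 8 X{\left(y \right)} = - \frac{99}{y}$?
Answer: $- \frac{1532515089517}{1378007412080} \approx -1.1121$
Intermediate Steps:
$X{\left(y \right)} = \frac{99}{8 y}$ ($X{\left(y \right)} = - \frac{\left(-99\right) \frac{1}{y}}{8} = \frac{99}{8 y}$)
$L{\left(F \right)} = 2 F \left(-276 + F\right)$ ($L{\left(F \right)} = \left(-276 + F\right) 2 F = 2 F \left(-276 + F\right)$)
$- \frac{3061100}{2750404} + \frac{X{\left(-104 \right)} 136}{L{\left(j{\left(-8,41 \right)} \right)}} = - \frac{3061100}{2750404} + \frac{\frac{99}{8 \left(-104\right)} 136}{2 \cdot 41 \left(-276 + 41\right)} = \left(-3061100\right) \frac{1}{2750404} + \frac{\frac{99}{8} \left(- \frac{1}{104}\right) 136}{2 \cdot 41 \left(-235\right)} = - \frac{765275}{687601} + \frac{\left(- \frac{99}{832}\right) 136}{-19270} = - \frac{765275}{687601} - - \frac{1683}{2004080} = - \frac{765275}{687601} + \frac{1683}{2004080} = - \frac{1532515089517}{1378007412080}$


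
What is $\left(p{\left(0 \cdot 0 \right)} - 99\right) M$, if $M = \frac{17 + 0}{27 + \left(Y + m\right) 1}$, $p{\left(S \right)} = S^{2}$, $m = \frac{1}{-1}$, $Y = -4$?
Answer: $- \frac{153}{2} \approx -76.5$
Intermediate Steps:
$m = -1$
$M = \frac{17}{22}$ ($M = \frac{17 + 0}{27 + \left(-4 - 1\right) 1} = \frac{17}{27 - 5} = \frac{17}{22} \approx 0.77273$)
$\left(p{\left(0 \cdot 0 \right)} - 99\right) M = \left(\left(0 \cdot 0\right)^{2} - 99\right) \frac{17}{22} = \left(0^{2} - 99\right) \frac{17}{22} = \left(0 - 99\right) \frac{17}{22} = \left(-99\right) \frac{17}{22} = - \frac{153}{2}$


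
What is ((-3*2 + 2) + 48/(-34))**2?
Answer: 8464/289 ≈ 29.287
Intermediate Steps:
((-3*2 + 2) + 48/(-34))**2 = ((-6 + 2) + 48*(-1/34))**2 = (-4 - 24/17)**2 = (-92/17)**2 = 8464/289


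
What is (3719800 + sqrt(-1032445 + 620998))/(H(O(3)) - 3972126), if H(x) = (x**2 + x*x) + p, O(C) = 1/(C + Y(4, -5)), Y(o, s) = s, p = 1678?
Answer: -1487920/1588179 - 2*I*sqrt(411447)/7940895 ≈ -0.93687 - 0.00016155*I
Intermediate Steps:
O(C) = 1/(-5 + C) (O(C) = 1/(C - 5) = 1/(-5 + C))
H(x) = 1678 + 2*x**2 (H(x) = (x**2 + x*x) + 1678 = (x**2 + x**2) + 1678 = 2*x**2 + 1678 = 1678 + 2*x**2)
(3719800 + sqrt(-1032445 + 620998))/(H(O(3)) - 3972126) = (3719800 + sqrt(-1032445 + 620998))/((1678 + 2*(1/(-5 + 3))**2) - 3972126) = (3719800 + sqrt(-411447))/((1678 + 2*(1/(-2))**2) - 3972126) = (3719800 + I*sqrt(411447))/((1678 + 2*(-1/2)**2) - 3972126) = (3719800 + I*sqrt(411447))/((1678 + 2*(1/4)) - 3972126) = (3719800 + I*sqrt(411447))/((1678 + 1/2) - 3972126) = (3719800 + I*sqrt(411447))/(3357/2 - 3972126) = (3719800 + I*sqrt(411447))/(-7940895/2) = (3719800 + I*sqrt(411447))*(-2/7940895) = -1487920/1588179 - 2*I*sqrt(411447)/7940895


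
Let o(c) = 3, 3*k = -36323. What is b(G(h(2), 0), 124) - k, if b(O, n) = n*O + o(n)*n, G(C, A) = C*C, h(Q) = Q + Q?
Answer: 43391/3 ≈ 14464.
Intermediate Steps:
k = -36323/3 (k = (1/3)*(-36323) = -36323/3 ≈ -12108.)
h(Q) = 2*Q
G(C, A) = C**2
b(O, n) = 3*n + O*n (b(O, n) = n*O + 3*n = O*n + 3*n = 3*n + O*n)
b(G(h(2), 0), 124) - k = 124*(3 + (2*2)**2) - 1*(-36323/3) = 124*(3 + 4**2) + 36323/3 = 124*(3 + 16) + 36323/3 = 124*19 + 36323/3 = 2356 + 36323/3 = 43391/3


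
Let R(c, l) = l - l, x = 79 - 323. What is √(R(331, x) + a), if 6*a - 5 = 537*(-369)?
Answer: I*√297222/3 ≈ 181.73*I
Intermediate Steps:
x = -244
a = -99074/3 (a = ⅚ + (537*(-369))/6 = ⅚ + (⅙)*(-198153) = ⅚ - 66051/2 = -99074/3 ≈ -33025.)
R(c, l) = 0
√(R(331, x) + a) = √(0 - 99074/3) = √(-99074/3) = I*√297222/3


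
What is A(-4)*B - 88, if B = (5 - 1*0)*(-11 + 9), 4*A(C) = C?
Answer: -78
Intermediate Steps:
A(C) = C/4
B = -10 (B = (5 + 0)*(-2) = 5*(-2) = -10)
A(-4)*B - 88 = ((¼)*(-4))*(-10) - 88 = -1*(-10) - 88 = 10 - 88 = -78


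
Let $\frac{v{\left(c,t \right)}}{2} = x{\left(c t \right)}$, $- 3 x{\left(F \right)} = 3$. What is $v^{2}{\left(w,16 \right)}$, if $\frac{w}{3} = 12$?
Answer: $4$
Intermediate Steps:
$w = 36$ ($w = 3 \cdot 12 = 36$)
$x{\left(F \right)} = -1$ ($x{\left(F \right)} = \left(- \frac{1}{3}\right) 3 = -1$)
$v{\left(c,t \right)} = -2$ ($v{\left(c,t \right)} = 2 \left(-1\right) = -2$)
$v^{2}{\left(w,16 \right)} = \left(-2\right)^{2} = 4$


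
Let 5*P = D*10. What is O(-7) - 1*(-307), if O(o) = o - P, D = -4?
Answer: 308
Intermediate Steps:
P = -8 (P = (-4*10)/5 = (1/5)*(-40) = -8)
O(o) = 8 + o (O(o) = o - 1*(-8) = o + 8 = 8 + o)
O(-7) - 1*(-307) = (8 - 7) - 1*(-307) = 1 + 307 = 308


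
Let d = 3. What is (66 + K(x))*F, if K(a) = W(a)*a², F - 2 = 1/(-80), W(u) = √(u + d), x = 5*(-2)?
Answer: 5247/40 + 795*I*√7/4 ≈ 131.18 + 525.84*I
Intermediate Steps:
x = -10
W(u) = √(3 + u) (W(u) = √(u + 3) = √(3 + u))
F = 159/80 (F = 2 + 1/(-80) = 2 - 1/80 = 159/80 ≈ 1.9875)
K(a) = a²*√(3 + a) (K(a) = √(3 + a)*a² = a²*√(3 + a))
(66 + K(x))*F = (66 + (-10)²*√(3 - 10))*(159/80) = (66 + 100*√(-7))*(159/80) = (66 + 100*(I*√7))*(159/80) = (66 + 100*I*√7)*(159/80) = 5247/40 + 795*I*√7/4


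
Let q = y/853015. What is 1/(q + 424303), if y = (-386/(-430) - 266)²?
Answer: 39430618375/16730532917025634 ≈ 2.3568e-6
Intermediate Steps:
y = 3248658009/46225 (y = (-386*(-1/430) - 266)² = (193/215 - 266)² = (-56997/215)² = 3248658009/46225 ≈ 70279.)
q = 3248658009/39430618375 (q = (3248658009/46225)/853015 = (3248658009/46225)*(1/853015) = 3248658009/39430618375 ≈ 0.082389)
1/(q + 424303) = 1/(3248658009/39430618375 + 424303) = 1/(16730532917025634/39430618375) = 39430618375/16730532917025634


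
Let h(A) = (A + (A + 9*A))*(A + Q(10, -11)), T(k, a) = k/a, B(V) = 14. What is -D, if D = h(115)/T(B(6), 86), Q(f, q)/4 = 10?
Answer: -8431225/7 ≈ -1.2045e+6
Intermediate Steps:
Q(f, q) = 40 (Q(f, q) = 4*10 = 40)
h(A) = 11*A*(40 + A) (h(A) = (A + (A + 9*A))*(A + 40) = (A + 10*A)*(40 + A) = (11*A)*(40 + A) = 11*A*(40 + A))
D = 8431225/7 (D = (11*115*(40 + 115))/((14/86)) = (11*115*155)/((14*(1/86))) = 196075/(7/43) = 196075*(43/7) = 8431225/7 ≈ 1.2045e+6)
-D = -1*8431225/7 = -8431225/7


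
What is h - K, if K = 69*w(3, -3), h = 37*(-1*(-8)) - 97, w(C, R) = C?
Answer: -8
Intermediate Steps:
h = 199 (h = 37*8 - 97 = 296 - 97 = 199)
K = 207 (K = 69*3 = 207)
h - K = 199 - 1*207 = 199 - 207 = -8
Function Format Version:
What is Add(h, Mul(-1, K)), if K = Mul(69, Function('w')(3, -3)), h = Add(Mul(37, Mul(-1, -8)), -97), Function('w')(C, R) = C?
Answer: -8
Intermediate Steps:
h = 199 (h = Add(Mul(37, 8), -97) = Add(296, -97) = 199)
K = 207 (K = Mul(69, 3) = 207)
Add(h, Mul(-1, K)) = Add(199, Mul(-1, 207)) = Add(199, -207) = -8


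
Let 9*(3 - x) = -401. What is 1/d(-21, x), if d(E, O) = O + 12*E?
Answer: -9/1840 ≈ -0.0048913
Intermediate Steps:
x = 428/9 (x = 3 - ⅑*(-401) = 3 + 401/9 = 428/9 ≈ 47.556)
1/d(-21, x) = 1/(428/9 + 12*(-21)) = 1/(428/9 - 252) = 1/(-1840/9) = -9/1840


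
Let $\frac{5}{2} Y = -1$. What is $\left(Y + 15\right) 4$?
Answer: $\frac{292}{5} \approx 58.4$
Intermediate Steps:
$Y = - \frac{2}{5}$ ($Y = \frac{2}{5} \left(-1\right) = - \frac{2}{5} \approx -0.4$)
$\left(Y + 15\right) 4 = \left(- \frac{2}{5} + 15\right) 4 = \frac{73}{5} \cdot 4 = \frac{292}{5}$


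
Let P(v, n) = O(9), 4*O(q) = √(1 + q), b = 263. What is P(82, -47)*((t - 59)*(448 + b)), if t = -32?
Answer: -64701*√10/4 ≈ -51151.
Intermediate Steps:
O(q) = √(1 + q)/4
P(v, n) = √10/4 (P(v, n) = √(1 + 9)/4 = √10/4)
P(82, -47)*((t - 59)*(448 + b)) = (√10/4)*((-32 - 59)*(448 + 263)) = (√10/4)*(-91*711) = (√10/4)*(-64701) = -64701*√10/4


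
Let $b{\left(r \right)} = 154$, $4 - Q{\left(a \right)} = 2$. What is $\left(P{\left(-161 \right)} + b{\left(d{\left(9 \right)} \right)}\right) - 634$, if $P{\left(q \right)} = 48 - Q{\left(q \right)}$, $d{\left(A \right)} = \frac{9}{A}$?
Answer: $-434$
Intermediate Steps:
$Q{\left(a \right)} = 2$ ($Q{\left(a \right)} = 4 - 2 = 2$)
$P{\left(q \right)} = 46$ ($P{\left(q \right)} = 48 - 2 = 46$)
$\left(P{\left(-161 \right)} + b{\left(d{\left(9 \right)} \right)}\right) - 634 = \left(46 + 154\right) - 634 = 200 - 634 = -434$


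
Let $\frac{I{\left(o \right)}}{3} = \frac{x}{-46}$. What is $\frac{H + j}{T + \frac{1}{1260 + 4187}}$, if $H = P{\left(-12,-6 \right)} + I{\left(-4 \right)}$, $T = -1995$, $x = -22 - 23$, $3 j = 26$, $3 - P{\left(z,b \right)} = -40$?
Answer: $- \frac{41043145}{1499613432} \approx -0.027369$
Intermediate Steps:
$P{\left(z,b \right)} = 43$ ($P{\left(z,b \right)} = 3 - -40 = 3 + 40 = 43$)
$j = \frac{26}{3}$ ($j = \frac{1}{3} \cdot 26 = \frac{26}{3} \approx 8.6667$)
$x = -45$ ($x = -22 - 23 = -45$)
$I{\left(o \right)} = \frac{135}{46}$ ($I{\left(o \right)} = 3 \left(- \frac{45}{-46}\right) = 3 \left(\left(-45\right) \left(- \frac{1}{46}\right)\right) = 3 \cdot \frac{45}{46} = \frac{135}{46}$)
$H = \frac{2113}{46}$ ($H = 43 + \frac{135}{46} = \frac{2113}{46} \approx 45.935$)
$\frac{H + j}{T + \frac{1}{1260 + 4187}} = \frac{\frac{2113}{46} + \frac{26}{3}}{-1995 + \frac{1}{1260 + 4187}} = \frac{7535}{138 \left(-1995 + \frac{1}{5447}\right)} = \frac{7535}{138 \left(- \frac{10866764}{5447}\right)} = \frac{7535}{138} \left(- \frac{5447}{10866764}\right) = - \frac{41043145}{1499613432}$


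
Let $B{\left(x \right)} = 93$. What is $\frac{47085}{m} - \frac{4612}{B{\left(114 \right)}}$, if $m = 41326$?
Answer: $- \frac{186216607}{3843318} \approx -48.452$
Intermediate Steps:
$\frac{47085}{m} - \frac{4612}{B{\left(114 \right)}} = \frac{47085}{41326} - \frac{4612}{93} = - \frac{186216607}{3843318}$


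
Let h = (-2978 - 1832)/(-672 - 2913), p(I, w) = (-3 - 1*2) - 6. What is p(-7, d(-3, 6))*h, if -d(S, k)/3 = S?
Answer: -10582/717 ≈ -14.759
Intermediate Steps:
d(S, k) = -3*S
p(I, w) = -11 (p(I, w) = (-3 - 2) - 6 = -5 - 6 = -11)
h = 962/717 (h = -4810/(-3585) = -4810*(-1/3585) = 962/717 ≈ 1.3417)
p(-7, d(-3, 6))*h = -11*962/717 = -10582/717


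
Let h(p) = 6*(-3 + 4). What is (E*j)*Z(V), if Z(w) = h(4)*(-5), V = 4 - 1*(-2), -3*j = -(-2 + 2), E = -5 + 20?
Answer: 0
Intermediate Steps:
h(p) = 6 (h(p) = 6*1 = 6)
E = 15
j = 0 (j = -(-1)*(-2 + 2)/3 = -(-1)*0/3 = -1/3*0 = 0)
V = 6 (V = 4 + 2 = 6)
Z(w) = -30 (Z(w) = 6*(-5) = -30)
(E*j)*Z(V) = (15*0)*(-30) = 0*(-30) = 0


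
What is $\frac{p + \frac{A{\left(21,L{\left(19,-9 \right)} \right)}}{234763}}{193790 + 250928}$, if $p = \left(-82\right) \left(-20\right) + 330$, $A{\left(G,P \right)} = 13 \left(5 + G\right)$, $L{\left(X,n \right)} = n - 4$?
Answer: $\frac{231241724}{52201665917} \approx 0.0044298$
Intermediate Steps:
$L{\left(X,n \right)} = -4 + n$ ($L{\left(X,n \right)} = n - 4 = -4 + n$)
$A{\left(G,P \right)} = 65 + 13 G$
$p = 1970$ ($p = 1640 + 330 = 1970$)
$\frac{p + \frac{A{\left(21,L{\left(19,-9 \right)} \right)}}{234763}}{193790 + 250928} = \frac{1970 + \frac{65 + 13 \cdot 21}{234763}}{193790 + 250928} = \frac{1970 + \left(65 + 273\right) \frac{1}{234763}}{444718} = \left(1970 + 338 \cdot \frac{1}{234763}\right) \frac{1}{444718} = \left(1970 + \frac{338}{234763}\right) \frac{1}{444718} = \frac{462483448}{234763} \cdot \frac{1}{444718} = \frac{231241724}{52201665917}$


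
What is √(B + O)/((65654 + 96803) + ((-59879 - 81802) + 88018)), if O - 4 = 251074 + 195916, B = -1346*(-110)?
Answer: √595054/108794 ≈ 0.0070904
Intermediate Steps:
B = 148060
O = 446994 (O = 4 + (251074 + 195916) = 4 + 446990 = 446994)
√(B + O)/((65654 + 96803) + ((-59879 - 81802) + 88018)) = √(148060 + 446994)/((65654 + 96803) + ((-59879 - 81802) + 88018)) = √595054/(162457 + (-141681 + 88018)) = √595054/(162457 - 53663) = √595054/108794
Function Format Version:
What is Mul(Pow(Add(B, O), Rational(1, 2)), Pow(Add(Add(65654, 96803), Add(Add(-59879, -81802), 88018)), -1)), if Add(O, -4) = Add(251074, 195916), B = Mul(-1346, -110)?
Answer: Mul(Rational(1, 108794), Pow(595054, Rational(1, 2))) ≈ 0.0070904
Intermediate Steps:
B = 148060
O = 446994 (O = Add(4, Add(251074, 195916)) = Add(4, 446990) = 446994)
Mul(Pow(Add(B, O), Rational(1, 2)), Pow(Add(Add(65654, 96803), Add(Add(-59879, -81802), 88018)), -1)) = Mul(Pow(Add(148060, 446994), Rational(1, 2)), Pow(Add(Add(65654, 96803), Add(Add(-59879, -81802), 88018)), -1)) = Mul(Pow(595054, Rational(1, 2)), Pow(Add(162457, Add(-141681, 88018)), -1)) = Mul(Pow(595054, Rational(1, 2)), Pow(Add(162457, -53663), -1)) = Mul(Pow(595054, Rational(1, 2)), Pow(108794, -1)) = Mul(Pow(595054, Rational(1, 2)), Rational(1, 108794)) = Mul(Rational(1, 108794), Pow(595054, Rational(1, 2)))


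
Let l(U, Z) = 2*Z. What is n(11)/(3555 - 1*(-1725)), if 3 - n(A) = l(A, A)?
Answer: -19/5280 ≈ -0.0035985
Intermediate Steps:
n(A) = 3 - 2*A
n(11)/(3555 - 1*(-1725)) = (3 - 2*11)/(3555 - 1*(-1725)) = (3 - 22)/(3555 + 1725) = -19/5280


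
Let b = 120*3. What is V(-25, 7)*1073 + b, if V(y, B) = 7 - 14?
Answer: -7151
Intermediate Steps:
V(y, B) = -7
b = 360
V(-25, 7)*1073 + b = -7*1073 + 360 = -7511 + 360 = -7151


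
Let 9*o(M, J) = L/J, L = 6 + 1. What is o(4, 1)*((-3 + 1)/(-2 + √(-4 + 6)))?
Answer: 14/9 + 7*√2/9 ≈ 2.6555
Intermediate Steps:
L = 7
o(M, J) = 7/(9*J) (o(M, J) = (7/J)/9 = 7/(9*J))
o(4, 1)*((-3 + 1)/(-2 + √(-4 + 6))) = ((7/9)/1)*((-3 + 1)/(-2 + √(-4 + 6))) = ((7/9)*1)*(-2/(-2 + √2)) = 7*(-2/(-2 + √2))/9 = -14/(9*(-2 + √2))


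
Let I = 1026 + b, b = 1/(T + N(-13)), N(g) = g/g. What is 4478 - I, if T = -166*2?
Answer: 1142613/331 ≈ 3452.0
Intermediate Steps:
T = -332
N(g) = 1
b = -1/331 (b = 1/(-332 + 1) = 1/(-331) = -1/331 ≈ -0.0030211)
I = 339605/331 (I = 1026 - 1/331 = 339605/331 ≈ 1026.0)
4478 - I = 4478 - 1*339605/331 = 4478 - 339605/331 = 1142613/331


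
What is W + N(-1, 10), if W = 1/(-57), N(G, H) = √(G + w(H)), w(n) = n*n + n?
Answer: -1/57 + √109 ≈ 10.423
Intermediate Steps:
w(n) = n + n² (w(n) = n² + n = n + n²)
N(G, H) = √(G + H*(1 + H))
W = -1/57 ≈ -0.017544
W + N(-1, 10) = -1/57 + √(-1 + 10*(1 + 10)) = -1/57 + √(-1 + 10*11) = -1/57 + √(-1 + 110) = -1/57 + √109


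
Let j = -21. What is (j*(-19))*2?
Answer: 798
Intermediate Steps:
(j*(-19))*2 = -21*(-19)*2 = 399*2 = 798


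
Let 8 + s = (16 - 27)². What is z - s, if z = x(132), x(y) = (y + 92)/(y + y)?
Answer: -3701/33 ≈ -112.15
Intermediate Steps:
x(y) = (92 + y)/(2*y) (x(y) = (92 + y)/((2*y)) = (92 + y)*(1/(2*y)) = (92 + y)/(2*y))
s = 113 (s = -8 + (16 - 27)² = -8 + (-11)² = -8 + 121 = 113)
z = 28/33 (z = (½)*(92 + 132)/132 = (½)*(1/132)*224 = 28/33 ≈ 0.84848)
z - s = 28/33 - 1*113 = 28/33 - 113 = -3701/33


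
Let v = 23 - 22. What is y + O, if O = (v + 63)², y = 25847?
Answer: 29943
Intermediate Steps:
v = 1
O = 4096 (O = (1 + 63)² = 64² = 4096)
y + O = 25847 + 4096 = 29943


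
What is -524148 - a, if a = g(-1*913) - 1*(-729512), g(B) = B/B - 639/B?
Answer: -1144593132/913 ≈ -1.2537e+6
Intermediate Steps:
g(B) = 1 - 639/B
a = 666046008/913 (a = (-639 - 1*913)/((-1*913)) - 1*(-729512) = (-639 - 913)/(-913) + 729512 = -1/913*(-1552) + 729512 = 1552/913 + 729512 = 666046008/913 ≈ 7.2951e+5)
-524148 - a = -524148 - 1*666046008/913 = -524148 - 666046008/913 = -1144593132/913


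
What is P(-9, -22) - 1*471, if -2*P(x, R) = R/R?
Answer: -943/2 ≈ -471.50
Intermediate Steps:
P(x, R) = -½ (P(x, R) = -R/(2*R) = -½*1 = -½)
P(-9, -22) - 1*471 = -½ - 1*471 = -½ - 471 = -943/2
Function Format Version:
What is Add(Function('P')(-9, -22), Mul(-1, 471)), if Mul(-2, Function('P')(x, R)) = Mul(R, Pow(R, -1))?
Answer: Rational(-943, 2) ≈ -471.50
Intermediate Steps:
Function('P')(x, R) = Rational(-1, 2) (Function('P')(x, R) = Mul(Rational(-1, 2), Mul(R, Pow(R, -1))) = Mul(Rational(-1, 2), 1) = Rational(-1, 2))
Add(Function('P')(-9, -22), Mul(-1, 471)) = Add(Rational(-1, 2), Mul(-1, 471)) = Add(Rational(-1, 2), -471) = Rational(-943, 2)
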